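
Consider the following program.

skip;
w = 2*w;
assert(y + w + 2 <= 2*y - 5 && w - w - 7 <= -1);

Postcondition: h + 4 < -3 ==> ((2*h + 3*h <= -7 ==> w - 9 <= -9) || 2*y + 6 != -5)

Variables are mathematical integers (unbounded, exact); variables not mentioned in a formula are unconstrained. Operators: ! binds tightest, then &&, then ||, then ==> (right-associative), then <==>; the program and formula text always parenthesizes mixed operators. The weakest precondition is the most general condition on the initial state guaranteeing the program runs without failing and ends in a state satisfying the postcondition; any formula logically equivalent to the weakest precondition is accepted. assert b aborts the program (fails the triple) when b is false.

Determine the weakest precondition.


Working backward. After the program, the postcondition h + 4 < -3 ==> ((2*h + 3*h <= -7 ==> w - 9 <= -9) || 2*y + 6 != -5) must hold; in canonical form it is h < -7 ==> ((5*h <= -7 ==> w <= 0) || 2*y != -11).
Before assert y + w + 2 <= 2*y - 5 && w - w - 7 <= -1: w <= y - 7 && (h < -7 ==> ((5*h <= -7 ==> w <= 0) || 2*y != -11))
Before w := 2*w: 2*w <= y - 7 && (h < -7 ==> ((5*h <= -7 ==> 2*w <= 0) || 2*y != -11))
Before skip: 2*w <= y - 7 && (h < -7 ==> ((5*h <= -7 ==> 2*w <= 0) || 2*y != -11))
Answer: WP = 2*w <= y - 7 && (h < -7 ==> ((5*h <= -7 ==> 2*w <= 0) || 2*y != -11))


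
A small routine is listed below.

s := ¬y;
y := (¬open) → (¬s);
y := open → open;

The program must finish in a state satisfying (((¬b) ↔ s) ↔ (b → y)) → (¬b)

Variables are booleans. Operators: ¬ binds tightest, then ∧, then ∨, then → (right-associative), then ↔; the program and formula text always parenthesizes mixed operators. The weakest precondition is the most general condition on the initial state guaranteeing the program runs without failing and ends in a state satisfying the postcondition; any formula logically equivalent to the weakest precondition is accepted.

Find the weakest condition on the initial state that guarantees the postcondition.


Working backward. After the program, (((¬b) ↔ s) ↔ (b → y)) → (¬b) must hold.
Before y := open → open: ((¬b) ↔ s) → (¬b)
Before y := (¬open) → (¬s): ((¬b) ↔ s) → (¬b)
Before s := ¬y: ((¬b) ↔ (¬y)) → (¬b)
Answer: WP = ((¬b) ↔ (¬y)) → (¬b)


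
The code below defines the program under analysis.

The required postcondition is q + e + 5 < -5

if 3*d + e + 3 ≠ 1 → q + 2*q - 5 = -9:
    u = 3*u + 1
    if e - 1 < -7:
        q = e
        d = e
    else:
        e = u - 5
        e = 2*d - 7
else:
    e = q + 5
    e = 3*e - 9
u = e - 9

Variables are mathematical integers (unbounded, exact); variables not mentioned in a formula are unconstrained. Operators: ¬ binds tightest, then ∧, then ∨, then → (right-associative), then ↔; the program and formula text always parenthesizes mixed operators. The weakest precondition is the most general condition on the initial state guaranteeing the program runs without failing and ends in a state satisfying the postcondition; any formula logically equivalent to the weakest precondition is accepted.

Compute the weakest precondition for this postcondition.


Working backward. After the program, the postcondition q + e + 5 < -5 must hold; in canonical form it is e + q < -10.
Before u := e - 9: e + q < -10
Then branch requires (e < -6 → 2*e < -10) ∧ ((¬(e < -6)) → 2*d + q < -3); else branch requires 4*q < -16.
Before the if: ((3*d + e ≠ -2 → 3*q = -4) → ((e < -6 → 2*e < -10) ∧ ((¬(e < -6)) → 2*d + q < -3))) ∧ ((¬(3*d + e ≠ -2 → 3*q = -4)) → 4*q < -16)
Answer: WP = ((3*d + e ≠ -2 → 3*q = -4) → ((e < -6 → 2*e < -10) ∧ ((¬(e < -6)) → 2*d + q < -3))) ∧ ((¬(3*d + e ≠ -2 → 3*q = -4)) → 4*q < -16)


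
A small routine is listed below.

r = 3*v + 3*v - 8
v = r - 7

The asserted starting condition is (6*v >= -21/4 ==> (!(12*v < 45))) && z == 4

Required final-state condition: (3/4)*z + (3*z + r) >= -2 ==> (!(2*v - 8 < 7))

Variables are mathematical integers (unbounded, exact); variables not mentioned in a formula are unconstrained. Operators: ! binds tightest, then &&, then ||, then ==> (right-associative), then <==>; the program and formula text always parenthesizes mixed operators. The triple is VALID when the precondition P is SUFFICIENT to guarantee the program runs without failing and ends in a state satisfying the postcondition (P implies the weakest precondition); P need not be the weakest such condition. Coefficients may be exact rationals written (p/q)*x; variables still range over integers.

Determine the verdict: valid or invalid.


Working backward. After the program, the postcondition (3/4)*z + (3*z + r) >= -2 ==> (!(2*v - 8 < 7)) must hold; in canonical form it is r + (15/4)*z >= -2 ==> (!(2*v < 15)).
Before v := r - 7: r + (15/4)*z >= -2 ==> (!(2*r < 29))
Before r := 3*v + 3*v - 8: 6*v + (15/4)*z >= 6 ==> (!(12*v < 45))
The weakest precondition is 6*v + (15/4)*z >= 6 ==> (!(12*v < 45)).
Check whether (6*v >= -21/4 ==> (!(12*v < 45))) && z == 4 implies it.
Countermodel: at the initial state v = -1, z = 4, the precondition holds but the weakest precondition fails.
Answer: invalid


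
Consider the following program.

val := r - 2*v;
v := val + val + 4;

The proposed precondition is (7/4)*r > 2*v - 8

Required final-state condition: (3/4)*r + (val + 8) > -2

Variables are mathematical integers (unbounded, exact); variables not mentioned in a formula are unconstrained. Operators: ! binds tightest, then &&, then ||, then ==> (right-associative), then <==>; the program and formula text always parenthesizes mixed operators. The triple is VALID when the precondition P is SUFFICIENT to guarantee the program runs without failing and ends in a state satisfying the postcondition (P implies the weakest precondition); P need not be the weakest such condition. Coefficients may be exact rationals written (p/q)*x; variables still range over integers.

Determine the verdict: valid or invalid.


Working backward. After the program, the postcondition (3/4)*r + (val + 8) > -2 must hold; in canonical form it is (3/4)*r + val > -10.
Before v := val + val + 4: (3/4)*r + val > -10
Before val := r - 2*v: (7/4)*r > 2*v - 10
The weakest precondition is (7/4)*r > 2*v - 10.
Check whether (7/4)*r > 2*v - 8 implies it.
Every state satisfying the precondition satisfies the weakest precondition: the implication holds.
Answer: valid


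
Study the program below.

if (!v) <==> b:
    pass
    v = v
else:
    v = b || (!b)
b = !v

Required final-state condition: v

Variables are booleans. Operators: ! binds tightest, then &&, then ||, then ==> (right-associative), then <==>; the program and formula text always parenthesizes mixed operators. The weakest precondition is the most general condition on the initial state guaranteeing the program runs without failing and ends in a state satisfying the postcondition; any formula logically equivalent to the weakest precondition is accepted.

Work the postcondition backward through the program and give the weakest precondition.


Working backward. After the program, v must hold.
Before b := !v: v
Then branch requires v; else branch requires true.
Before the if: ((!v) <==> b) ==> v
Answer: WP = ((!v) <==> b) ==> v


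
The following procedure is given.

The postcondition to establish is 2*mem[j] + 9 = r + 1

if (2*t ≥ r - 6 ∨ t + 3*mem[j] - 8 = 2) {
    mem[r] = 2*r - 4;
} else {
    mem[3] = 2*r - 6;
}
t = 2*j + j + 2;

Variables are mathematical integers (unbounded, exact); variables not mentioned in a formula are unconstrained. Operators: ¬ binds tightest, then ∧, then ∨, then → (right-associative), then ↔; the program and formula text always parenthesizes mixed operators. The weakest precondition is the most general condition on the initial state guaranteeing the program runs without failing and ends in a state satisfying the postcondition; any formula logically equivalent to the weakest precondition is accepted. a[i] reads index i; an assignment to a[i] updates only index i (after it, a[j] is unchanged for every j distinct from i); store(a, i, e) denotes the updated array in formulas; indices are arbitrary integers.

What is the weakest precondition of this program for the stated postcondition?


Working backward. After the program, the postcondition 2*mem[j] + 9 = r + 1 must hold; in canonical form it is 2*mem[j] = r - 8.
Before t := 2*j + j + 2: 2*mem[j] = r - 8
Then branch requires 2*store(mem, r, 2*r - 4)[j] = r - 8; else branch requires 2*store(mem, 3, 2*r - 6)[j] = r - 8.
Before the if: ((2*t ≥ r - 6 ∨ 3*mem[j] + t = 10) → 2*store(mem, r, 2*r - 4)[j] = r - 8) ∧ ((¬(2*t ≥ r - 6 ∨ 3*mem[j] + t = 10)) → 2*store(mem, 3, 2*r - 6)[j] = r - 8)
Answer: WP = ((2*t ≥ r - 6 ∨ 3*mem[j] + t = 10) → 2*store(mem, r, 2*r - 4)[j] = r - 8) ∧ ((¬(2*t ≥ r - 6 ∨ 3*mem[j] + t = 10)) → 2*store(mem, 3, 2*r - 6)[j] = r - 8)


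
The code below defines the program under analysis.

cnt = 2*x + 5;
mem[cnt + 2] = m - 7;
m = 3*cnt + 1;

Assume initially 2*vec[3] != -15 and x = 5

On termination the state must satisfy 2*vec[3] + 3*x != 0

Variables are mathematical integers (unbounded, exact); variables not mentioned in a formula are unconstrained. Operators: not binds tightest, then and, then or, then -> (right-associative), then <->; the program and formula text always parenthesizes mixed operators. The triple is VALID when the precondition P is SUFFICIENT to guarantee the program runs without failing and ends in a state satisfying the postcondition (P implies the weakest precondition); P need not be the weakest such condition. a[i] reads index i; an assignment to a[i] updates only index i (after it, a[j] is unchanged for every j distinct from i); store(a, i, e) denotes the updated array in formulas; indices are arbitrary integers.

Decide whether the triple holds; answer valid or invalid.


Working backward. After the program, 2*vec[3] + 3*x != 0 must hold.
Before m := 3*cnt + 1: 2*vec[3] + 3*x != 0
Before mem[cnt + 2] := m - 7: 2*vec[3] + 3*x != 0
Before cnt := 2*x + 5: 2*vec[3] + 3*x != 0
The weakest precondition is 2*vec[3] + 3*x != 0.
Check whether 2*vec[3] != -15 and x = 5 implies it.
Every state satisfying the precondition satisfies the weakest precondition: the implication holds.
Answer: valid


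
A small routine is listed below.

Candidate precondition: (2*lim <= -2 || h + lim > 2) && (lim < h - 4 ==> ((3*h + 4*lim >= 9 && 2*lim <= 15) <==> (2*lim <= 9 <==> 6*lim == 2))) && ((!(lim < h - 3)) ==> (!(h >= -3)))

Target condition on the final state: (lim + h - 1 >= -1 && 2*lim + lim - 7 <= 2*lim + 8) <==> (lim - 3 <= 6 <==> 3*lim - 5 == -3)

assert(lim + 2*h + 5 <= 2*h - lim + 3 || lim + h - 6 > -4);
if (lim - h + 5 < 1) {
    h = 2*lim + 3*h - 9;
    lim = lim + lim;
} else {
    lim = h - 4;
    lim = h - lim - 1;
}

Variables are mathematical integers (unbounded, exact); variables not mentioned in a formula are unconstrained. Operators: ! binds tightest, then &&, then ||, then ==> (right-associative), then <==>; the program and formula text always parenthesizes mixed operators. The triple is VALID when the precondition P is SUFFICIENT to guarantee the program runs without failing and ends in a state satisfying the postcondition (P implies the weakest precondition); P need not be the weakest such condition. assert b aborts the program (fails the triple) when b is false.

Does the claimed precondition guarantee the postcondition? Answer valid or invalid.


Working backward. After the program, the postcondition (lim + h - 1 >= -1 && 2*lim + lim - 7 <= 2*lim + 8) <==> (lim - 3 <= 6 <==> 3*lim - 5 == -3) must hold; in canonical form it is (h + lim >= 0 && lim <= 15) <==> (lim <= 9 <==> 3*lim == 2).
Then branch requires (3*h + 4*lim >= 9 && 2*lim <= 15) <==> (2*lim <= 9 <==> 6*lim == 2); else branch requires !(h >= -3).
Before the if: (lim < h - 4 ==> ((3*h + 4*lim >= 9 && 2*lim <= 15) <==> (2*lim <= 9 <==> 6*lim == 2))) && ((!(lim < h - 4)) ==> (!(h >= -3)))
Before assert lim + 2*h + 5 <= 2*h - lim + 3 || lim + h - 6 > -4: (2*lim <= -2 || h + lim > 2) && (lim < h - 4 ==> ((3*h + 4*lim >= 9 && 2*lim <= 15) <==> (2*lim <= 9 <==> 6*lim == 2))) && ((!(lim < h - 4)) ==> (!(h >= -3)))
The weakest precondition is (2*lim <= -2 || h + lim > 2) && (lim < h - 4 ==> ((3*h + 4*lim >= 9 && 2*lim <= 15) <==> (2*lim <= 9 <==> 6*lim == 2))) && ((!(lim < h - 4)) ==> (!(h >= -3))).
Check whether (2*lim <= -2 || h + lim > 2) && (lim < h - 4 ==> ((3*h + 4*lim >= 9 && 2*lim <= 15) <==> (2*lim <= 9 <==> 6*lim == 2))) && ((!(lim < h - 3)) ==> (!(h >= -3))) implies it.
Countermodel: at the initial state h = 4, lim = 0, the precondition holds but the weakest precondition fails.
Answer: invalid


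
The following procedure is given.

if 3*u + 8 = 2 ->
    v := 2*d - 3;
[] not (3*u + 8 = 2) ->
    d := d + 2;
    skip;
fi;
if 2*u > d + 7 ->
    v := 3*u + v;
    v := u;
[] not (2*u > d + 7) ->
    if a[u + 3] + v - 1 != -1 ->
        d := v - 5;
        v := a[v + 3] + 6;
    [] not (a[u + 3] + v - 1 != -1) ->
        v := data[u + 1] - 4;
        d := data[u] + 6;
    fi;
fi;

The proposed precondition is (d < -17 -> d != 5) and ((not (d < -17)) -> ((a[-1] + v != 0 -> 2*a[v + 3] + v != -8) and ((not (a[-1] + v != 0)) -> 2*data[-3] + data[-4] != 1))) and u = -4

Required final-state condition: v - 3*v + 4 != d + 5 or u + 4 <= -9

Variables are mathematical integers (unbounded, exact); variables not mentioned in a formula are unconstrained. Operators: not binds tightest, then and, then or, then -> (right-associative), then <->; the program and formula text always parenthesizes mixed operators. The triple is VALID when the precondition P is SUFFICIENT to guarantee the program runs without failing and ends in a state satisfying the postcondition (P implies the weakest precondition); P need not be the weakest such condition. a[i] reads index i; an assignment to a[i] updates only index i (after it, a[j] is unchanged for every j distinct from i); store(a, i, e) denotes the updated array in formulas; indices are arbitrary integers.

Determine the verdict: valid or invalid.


Working backward. After the program, the postcondition v - 3*v + 4 != d + 5 or u + 4 <= -9 must hold; in canonical form it is d + 2*v != -1 or u <= -13.
Then branch requires d + 2*u != -1 or u <= -13; else branch requires (a[u + 3] + v != 0 -> (2*a[v + 3] + v != -8 or u <= -13)) and ((not (a[u + 3] + v != 0)) -> (2*data[u + 1] + data[u] != 1 or u <= -13)).
Before the if: (2*u > d + 7 -> (d + 2*u != -1 or u <= -13)) and ((not (2*u > d + 7)) -> ((a[u + 3] + v != 0 -> (2*a[v + 3] + v != -8 or u <= -13)) and ((not (a[u + 3] + v != 0)) -> (2*data[u + 1] + data[u] != 1 or u <= -13))))
Then branch requires (2*u > d + 7 -> (d + 2*u != -1 or u <= -13)) and ((not (2*u > d + 7)) -> ((a[u + 3] + 2*d != 3 -> (2*a[2*d] + 2*d != -5 or u <= -13)) and ((not (a[u + 3] + 2*d != 3)) -> (2*data[u + 1] + data[u] != 1 or u <= -13)))); else branch requires (2*u > d + 9 -> (d + 2*u != -3 or u <= -13)) and ((not (2*u > d + 9)) -> ((a[u + 3] + v != 0 -> (2*a[v + 3] + v != -8 or u <= -13)) and ((not (a[u + 3] + v != 0)) -> (2*data[u + 1] + data[u] != 1 or u <= -13)))).
Before the if: (3*u = -6 -> ((2*u > d + 7 -> (d + 2*u != -1 or u <= -13)) and ((not (2*u > d + 7)) -> ((a[u + 3] + 2*d != 3 -> (2*a[2*d] + 2*d != -5 or u <= -13)) and ((not (a[u + 3] + 2*d != 3)) -> (2*data[u + 1] + data[u] != 1 or u <= -13)))))) and ((not (3*u = -6)) -> ((2*u > d + 9 -> (d + 2*u != -3 or u <= -13)) and ((not (2*u > d + 9)) -> ((a[u + 3] + v != 0 -> (2*a[v + 3] + v != -8 or u <= -13)) and ((not (a[u + 3] + v != 0)) -> (2*data[u + 1] + data[u] != 1 or u <= -13))))))
The weakest precondition is (3*u = -6 -> ((2*u > d + 7 -> (d + 2*u != -1 or u <= -13)) and ((not (2*u > d + 7)) -> ((a[u + 3] + 2*d != 3 -> (2*a[2*d] + 2*d != -5 or u <= -13)) and ((not (a[u + 3] + 2*d != 3)) -> (2*data[u + 1] + data[u] != 1 or u <= -13)))))) and ((not (3*u = -6)) -> ((2*u > d + 9 -> (d + 2*u != -3 or u <= -13)) and ((not (2*u > d + 9)) -> ((a[u + 3] + v != 0 -> (2*a[v + 3] + v != -8 or u <= -13)) and ((not (a[u + 3] + v != 0)) -> (2*data[u + 1] + data[u] != 1 or u <= -13)))))).
Check whether (d < -17 -> d != 5) and ((not (d < -17)) -> ((a[-1] + v != 0 -> 2*a[v + 3] + v != -8) and ((not (a[-1] + v != 0)) -> 2*data[-3] + data[-4] != 1))) and u = -4 implies it.
Every state satisfying the precondition satisfies the weakest precondition: the implication holds.
Answer: valid


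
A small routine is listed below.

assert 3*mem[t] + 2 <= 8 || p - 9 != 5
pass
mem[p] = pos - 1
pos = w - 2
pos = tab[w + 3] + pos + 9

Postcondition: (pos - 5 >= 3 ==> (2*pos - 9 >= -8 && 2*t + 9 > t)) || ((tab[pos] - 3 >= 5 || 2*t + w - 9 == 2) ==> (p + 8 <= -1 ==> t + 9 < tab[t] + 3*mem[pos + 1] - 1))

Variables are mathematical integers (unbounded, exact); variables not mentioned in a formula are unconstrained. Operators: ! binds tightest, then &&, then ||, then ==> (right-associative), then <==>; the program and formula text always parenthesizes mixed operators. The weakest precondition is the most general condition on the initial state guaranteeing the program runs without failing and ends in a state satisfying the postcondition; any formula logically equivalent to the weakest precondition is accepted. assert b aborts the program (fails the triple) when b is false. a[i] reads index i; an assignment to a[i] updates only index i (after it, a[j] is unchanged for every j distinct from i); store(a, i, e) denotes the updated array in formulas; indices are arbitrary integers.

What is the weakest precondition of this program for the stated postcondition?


Working backward. After the program, the postcondition (pos - 5 >= 3 ==> (2*pos - 9 >= -8 && 2*t + 9 > t)) || ((tab[pos] - 3 >= 5 || 2*t + w - 9 == 2) ==> (p + 8 <= -1 ==> t + 9 < tab[t] + 3*mem[pos + 1] - 1)) must hold; in canonical form it is (pos >= 8 ==> (2*pos >= 1 && t > -9)) || ((tab[pos] >= 8 || 2*t + w == 11) ==> (p <= -9 ==> t < 3*mem[pos + 1] + tab[t] - 10)).
Before pos := tab[w + 3] + pos + 9: (tab[w + 3] + pos >= -1 ==> (2*tab[w + 3] + 2*pos >= -17 && t > -9)) || ((tab[tab[w + 3] + pos + 9] >= 8 || 2*t + w == 11) ==> (p <= -9 ==> t < 3*mem[tab[w + 3] + pos + 10] + tab[t] - 10))
Before pos := w - 2: (tab[w + 3] + w >= 1 ==> (2*tab[w + 3] + 2*w >= -13 && t > -9)) || ((tab[tab[w + 3] + w + 7] >= 8 || 2*t + w == 11) ==> (p <= -9 ==> t < 3*mem[tab[w + 3] + w + 8] + tab[t] - 10))
Before mem[p] := pos - 1: (tab[w + 3] + w >= 1 ==> (2*tab[w + 3] + 2*w >= -13 && t > -9)) || ((tab[tab[w + 3] + w + 7] >= 8 || 2*t + w == 11) ==> (p <= -9 ==> t < tab[t] + 3*store(mem, p, pos - 1)[tab[w + 3] + w + 8] - 10))
Before skip: (tab[w + 3] + w >= 1 ==> (2*tab[w + 3] + 2*w >= -13 && t > -9)) || ((tab[tab[w + 3] + w + 7] >= 8 || 2*t + w == 11) ==> (p <= -9 ==> t < tab[t] + 3*store(mem, p, pos - 1)[tab[w + 3] + w + 8] - 10))
Before assert 3*mem[t] + 2 <= 8 || p - 9 != 5: (3*mem[t] <= 6 || p != 14) && ((tab[w + 3] + w >= 1 ==> (2*tab[w + 3] + 2*w >= -13 && t > -9)) || ((tab[tab[w + 3] + w + 7] >= 8 || 2*t + w == 11) ==> (p <= -9 ==> t < tab[t] + 3*store(mem, p, pos - 1)[tab[w + 3] + w + 8] - 10)))
Answer: WP = (3*mem[t] <= 6 || p != 14) && ((tab[w + 3] + w >= 1 ==> (2*tab[w + 3] + 2*w >= -13 && t > -9)) || ((tab[tab[w + 3] + w + 7] >= 8 || 2*t + w == 11) ==> (p <= -9 ==> t < tab[t] + 3*store(mem, p, pos - 1)[tab[w + 3] + w + 8] - 10)))


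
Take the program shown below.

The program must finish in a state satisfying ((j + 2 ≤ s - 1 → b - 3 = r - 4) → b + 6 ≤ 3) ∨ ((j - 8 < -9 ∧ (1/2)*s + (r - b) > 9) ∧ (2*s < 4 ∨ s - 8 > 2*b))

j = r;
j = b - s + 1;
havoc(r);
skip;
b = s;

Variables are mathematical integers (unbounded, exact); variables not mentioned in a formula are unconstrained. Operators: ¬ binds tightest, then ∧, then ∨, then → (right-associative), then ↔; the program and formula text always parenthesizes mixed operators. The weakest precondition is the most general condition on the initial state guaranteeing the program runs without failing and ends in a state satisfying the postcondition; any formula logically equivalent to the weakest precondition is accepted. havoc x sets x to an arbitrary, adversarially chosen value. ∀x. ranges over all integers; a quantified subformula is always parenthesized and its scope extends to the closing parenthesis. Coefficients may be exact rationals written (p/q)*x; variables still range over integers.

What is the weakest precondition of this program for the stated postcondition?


Working backward. After the program, the postcondition ((j + 2 ≤ s - 1 → b - 3 = r - 4) → b + 6 ≤ 3) ∨ ((j - 8 < -9 ∧ (1/2)*s + (r - b) > 9) ∧ (2*s < 4 ∨ s - 8 > 2*b)) must hold; in canonical form it is ((j ≤ s - 3 → b = r - 1) → b ≤ -3) ∨ (j < -1 ∧ r + (1/2)*s > b + 9 ∧ (2*s < 4 ∨ s > 2*b + 8)).
Before b := s: ((j ≤ s - 3 → s = r - 1) → s ≤ -3) ∨ (j < -1 ∧ r > (1/2)*s + 9 ∧ (2*s < 4 ∨ s < -8))
Before skip: ((j ≤ s - 3 → s = r - 1) → s ≤ -3) ∨ (j < -1 ∧ r > (1/2)*s + 9 ∧ (2*s < 4 ∨ s < -8))
Before havoc r: ∀r_1. (((j ≤ s - 3 → s = r_1 - 1) → s ≤ -3) ∨ (j < -1 ∧ r_1 > (1/2)*s + 9 ∧ (2*s < 4 ∨ s < -8)))
Before j := b - s + 1: ∀r_1. (((b ≤ 2*s - 4 → s = r_1 - 1) → s ≤ -3) ∨ (b < s - 2 ∧ r_1 > (1/2)*s + 9 ∧ (2*s < 4 ∨ s < -8)))
Before j := r: ∀r_1. (((b ≤ 2*s - 4 → s = r_1 - 1) → s ≤ -3) ∨ (b < s - 2 ∧ r_1 > (1/2)*s + 9 ∧ (2*s < 4 ∨ s < -8)))
Answer: WP = ∀r_1. (((b ≤ 2*s - 4 → s = r_1 - 1) → s ≤ -3) ∨ (b < s - 2 ∧ r_1 > (1/2)*s + 9 ∧ (2*s < 4 ∨ s < -8)))


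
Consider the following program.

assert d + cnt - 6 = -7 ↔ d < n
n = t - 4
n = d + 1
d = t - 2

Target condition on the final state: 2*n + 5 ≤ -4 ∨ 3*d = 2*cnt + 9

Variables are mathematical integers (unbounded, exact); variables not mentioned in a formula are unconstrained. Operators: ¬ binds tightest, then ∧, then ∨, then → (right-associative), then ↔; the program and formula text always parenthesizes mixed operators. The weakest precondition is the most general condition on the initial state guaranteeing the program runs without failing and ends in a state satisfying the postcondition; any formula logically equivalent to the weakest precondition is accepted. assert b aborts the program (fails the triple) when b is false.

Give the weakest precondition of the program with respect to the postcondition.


Working backward. After the program, the postcondition 2*n + 5 ≤ -4 ∨ 3*d = 2*cnt + 9 must hold; in canonical form it is 2*n ≤ -9 ∨ 3*d = 2*cnt + 9.
Before d := t - 2: 2*n ≤ -9 ∨ 3*t = 2*cnt + 15
Before n := d + 1: 2*d ≤ -11 ∨ 3*t = 2*cnt + 15
Before n := t - 4: 2*d ≤ -11 ∨ 3*t = 2*cnt + 15
Before assert d + cnt - 6 = -7 ↔ d < n: (cnt + d = -1 ↔ d < n) ∧ (2*d ≤ -11 ∨ 3*t = 2*cnt + 15)
Answer: WP = (cnt + d = -1 ↔ d < n) ∧ (2*d ≤ -11 ∨ 3*t = 2*cnt + 15)


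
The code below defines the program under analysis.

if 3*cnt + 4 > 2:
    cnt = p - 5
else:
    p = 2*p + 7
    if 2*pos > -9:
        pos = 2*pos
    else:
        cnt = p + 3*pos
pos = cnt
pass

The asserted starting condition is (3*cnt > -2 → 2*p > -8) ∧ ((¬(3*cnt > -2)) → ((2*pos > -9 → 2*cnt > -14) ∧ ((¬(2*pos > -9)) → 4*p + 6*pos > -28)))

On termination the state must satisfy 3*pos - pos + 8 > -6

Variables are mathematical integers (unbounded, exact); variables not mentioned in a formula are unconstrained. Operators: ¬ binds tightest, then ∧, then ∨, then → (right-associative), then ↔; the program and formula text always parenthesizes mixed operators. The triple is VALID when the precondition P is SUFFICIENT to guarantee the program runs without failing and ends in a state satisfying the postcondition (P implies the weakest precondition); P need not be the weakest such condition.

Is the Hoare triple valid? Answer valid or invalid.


Working backward. After the program, the postcondition 3*pos - pos + 8 > -6 must hold; in canonical form it is 2*pos > -14.
Before skip: 2*pos > -14
Before pos := cnt: 2*cnt > -14
Then branch requires 2*p > -4; else branch requires (2*pos > -9 → 2*cnt > -14) ∧ ((¬(2*pos > -9)) → 4*p + 6*pos > -28).
Before the if: (3*cnt > -2 → 2*p > -4) ∧ ((¬(3*cnt > -2)) → ((2*pos > -9 → 2*cnt > -14) ∧ ((¬(2*pos > -9)) → 4*p + 6*pos > -28)))
The weakest precondition is (3*cnt > -2 → 2*p > -4) ∧ ((¬(3*cnt > -2)) → ((2*pos > -9 → 2*cnt > -14) ∧ ((¬(2*pos > -9)) → 4*p + 6*pos > -28))).
Check whether (3*cnt > -2 → 2*p > -8) ∧ ((¬(3*cnt > -2)) → ((2*pos > -9 → 2*cnt > -14) ∧ ((¬(2*pos > -9)) → 4*p + 6*pos > -28))) implies it.
Countermodel: at the initial state cnt = 0, p = -3, pos = 0, the precondition holds but the weakest precondition fails.
Answer: invalid


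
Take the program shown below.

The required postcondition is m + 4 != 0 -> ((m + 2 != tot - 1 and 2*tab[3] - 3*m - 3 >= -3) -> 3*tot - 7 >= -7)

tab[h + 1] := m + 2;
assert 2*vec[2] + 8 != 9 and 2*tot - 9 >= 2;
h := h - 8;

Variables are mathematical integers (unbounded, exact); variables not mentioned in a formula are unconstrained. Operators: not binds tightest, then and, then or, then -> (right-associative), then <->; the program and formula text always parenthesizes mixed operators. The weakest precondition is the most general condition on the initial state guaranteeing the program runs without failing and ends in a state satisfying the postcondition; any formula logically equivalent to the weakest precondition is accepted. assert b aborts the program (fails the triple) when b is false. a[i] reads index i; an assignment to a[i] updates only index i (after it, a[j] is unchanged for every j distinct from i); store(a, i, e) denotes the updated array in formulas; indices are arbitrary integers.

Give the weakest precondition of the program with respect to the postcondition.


Working backward. After the program, the postcondition m + 4 != 0 -> ((m + 2 != tot - 1 and 2*tab[3] - 3*m - 3 >= -3) -> 3*tot - 7 >= -7) must hold; in canonical form it is m != -4 -> ((m != tot - 3 and 2*tab[3] >= 3*m) -> 3*tot >= 0).
Before h := h - 8: m != -4 -> ((m != tot - 3 and 2*tab[3] >= 3*m) -> 3*tot >= 0)
Before assert 2*vec[2] + 8 != 9 and 2*tot - 9 >= 2: 2*vec[2] != 1 and 2*tot >= 11 and (m != -4 -> ((m != tot - 3 and 2*tab[3] >= 3*m) -> 3*tot >= 0))
Before tab[h + 1] := m + 2: 2*vec[2] != 1 and 2*tot >= 11 and (m != -4 -> ((m != tot - 3 and 2*store(tab, h + 1, m + 2)[3] >= 3*m) -> 3*tot >= 0))
Answer: WP = 2*vec[2] != 1 and 2*tot >= 11 and (m != -4 -> ((m != tot - 3 and 2*store(tab, h + 1, m + 2)[3] >= 3*m) -> 3*tot >= 0))


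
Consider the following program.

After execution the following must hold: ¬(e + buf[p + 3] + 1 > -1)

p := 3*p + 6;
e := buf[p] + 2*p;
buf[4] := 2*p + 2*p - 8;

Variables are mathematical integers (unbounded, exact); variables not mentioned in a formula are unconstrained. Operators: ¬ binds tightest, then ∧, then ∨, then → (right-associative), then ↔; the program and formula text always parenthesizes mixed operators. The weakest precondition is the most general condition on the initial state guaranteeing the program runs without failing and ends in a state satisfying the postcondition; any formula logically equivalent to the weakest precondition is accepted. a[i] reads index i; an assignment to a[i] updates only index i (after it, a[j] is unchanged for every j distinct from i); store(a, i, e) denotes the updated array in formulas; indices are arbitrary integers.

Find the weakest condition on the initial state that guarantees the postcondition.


Working backward. After the program, the postcondition ¬(e + buf[p + 3] + 1 > -1) must hold; in canonical form it is ¬(buf[p + 3] + e > -2).
Before buf[4] := 2*p + 2*p - 8: ¬(store(buf, 4, 4*p - 8)[p + 3] + e > -2)
Before e := buf[p] + 2*p: ¬(buf[p] + store(buf, 4, 4*p - 8)[p + 3] + 2*p > -2)
Before p := 3*p + 6: ¬(buf[3*p + 6] + store(buf, 4, 12*p + 16)[3*p + 9] + 6*p > -14)
Answer: WP = ¬(buf[3*p + 6] + store(buf, 4, 12*p + 16)[3*p + 9] + 6*p > -14)


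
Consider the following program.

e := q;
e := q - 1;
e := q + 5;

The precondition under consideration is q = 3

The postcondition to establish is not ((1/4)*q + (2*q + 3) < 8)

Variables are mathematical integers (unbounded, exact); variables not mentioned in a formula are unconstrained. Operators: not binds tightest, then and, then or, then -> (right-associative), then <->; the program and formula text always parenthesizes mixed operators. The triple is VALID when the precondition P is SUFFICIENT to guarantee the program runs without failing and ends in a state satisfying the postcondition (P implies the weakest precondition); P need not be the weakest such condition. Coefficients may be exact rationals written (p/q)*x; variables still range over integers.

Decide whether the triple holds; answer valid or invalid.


Working backward. After the program, the postcondition not ((1/4)*q + (2*q + 3) < 8) must hold; in canonical form it is not ((9/4)*q < 5).
Before e := q + 5: not ((9/4)*q < 5)
Before e := q - 1: not ((9/4)*q < 5)
Before e := q: not ((9/4)*q < 5)
The weakest precondition is not ((9/4)*q < 5).
Check whether q = 3 implies it.
Every state satisfying the precondition satisfies the weakest precondition: the implication holds.
Answer: valid


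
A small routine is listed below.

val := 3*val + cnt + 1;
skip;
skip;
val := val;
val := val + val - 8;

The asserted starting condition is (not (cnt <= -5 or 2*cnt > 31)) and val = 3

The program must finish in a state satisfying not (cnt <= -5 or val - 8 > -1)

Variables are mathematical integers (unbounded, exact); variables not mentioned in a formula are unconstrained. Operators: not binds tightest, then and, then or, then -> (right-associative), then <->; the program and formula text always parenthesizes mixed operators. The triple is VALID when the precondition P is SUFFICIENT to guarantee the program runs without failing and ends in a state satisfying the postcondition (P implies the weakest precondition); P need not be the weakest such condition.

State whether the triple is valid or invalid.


Working backward. After the program, the postcondition not (cnt <= -5 or val - 8 > -1) must hold; in canonical form it is not (cnt <= -5 or val > 7).
Before val := val + val - 8: not (cnt <= -5 or 2*val > 15)
Before val := val: not (cnt <= -5 or 2*val > 15)
Before skip: not (cnt <= -5 or 2*val > 15)
Before skip: not (cnt <= -5 or 2*val > 15)
Before val := 3*val + cnt + 1: not (cnt <= -5 or 2*cnt + 6*val > 13)
The weakest precondition is not (cnt <= -5 or 2*cnt + 6*val > 13).
Check whether (not (cnt <= -5 or 2*cnt > 31)) and val = 3 implies it.
Countermodel: at the initial state cnt = -2, val = 3, the precondition holds but the weakest precondition fails.
Answer: invalid


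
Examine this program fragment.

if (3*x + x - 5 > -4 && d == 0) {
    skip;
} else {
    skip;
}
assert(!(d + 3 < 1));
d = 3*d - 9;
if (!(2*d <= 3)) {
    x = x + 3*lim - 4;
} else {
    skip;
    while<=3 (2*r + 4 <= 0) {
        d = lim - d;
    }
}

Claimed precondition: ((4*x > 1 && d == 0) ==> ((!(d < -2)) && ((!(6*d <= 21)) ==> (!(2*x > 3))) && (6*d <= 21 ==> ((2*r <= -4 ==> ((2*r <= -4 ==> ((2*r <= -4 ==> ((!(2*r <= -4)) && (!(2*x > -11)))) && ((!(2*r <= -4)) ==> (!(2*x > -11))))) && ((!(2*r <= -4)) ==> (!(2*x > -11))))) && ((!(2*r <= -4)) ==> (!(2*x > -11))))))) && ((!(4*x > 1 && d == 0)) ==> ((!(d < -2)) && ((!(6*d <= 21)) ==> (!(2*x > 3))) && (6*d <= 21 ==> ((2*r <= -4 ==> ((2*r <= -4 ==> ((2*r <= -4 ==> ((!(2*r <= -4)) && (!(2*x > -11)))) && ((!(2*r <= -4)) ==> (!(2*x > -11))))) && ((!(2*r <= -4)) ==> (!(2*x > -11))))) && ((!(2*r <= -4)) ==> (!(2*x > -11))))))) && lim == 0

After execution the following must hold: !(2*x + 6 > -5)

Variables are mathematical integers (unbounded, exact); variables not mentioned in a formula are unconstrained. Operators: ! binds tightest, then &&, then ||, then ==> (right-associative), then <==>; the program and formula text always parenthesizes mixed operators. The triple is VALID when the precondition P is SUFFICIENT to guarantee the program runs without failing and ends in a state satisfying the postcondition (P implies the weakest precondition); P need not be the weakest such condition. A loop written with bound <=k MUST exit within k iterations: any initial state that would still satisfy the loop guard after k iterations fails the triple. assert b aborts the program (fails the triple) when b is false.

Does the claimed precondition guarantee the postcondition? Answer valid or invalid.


Working backward. After the program, the postcondition !(2*x + 6 > -5) must hold; in canonical form it is !(2*x > -11).
Then branch requires !(6*lim + 2*x > -3); else branch requires (2*r <= -4 ==> ((2*r <= -4 ==> ((2*r <= -4 ==> ((!(2*r <= -4)) && (!(2*x > -11)))) && ((!(2*r <= -4)) ==> (!(2*x > -11))))) && ((!(2*r <= -4)) ==> (!(2*x > -11))))) && ((!(2*r <= -4)) ==> (!(2*x > -11))).
Before the if: ((!(2*d <= 3)) ==> (!(6*lim + 2*x > -3))) && (2*d <= 3 ==> ((2*r <= -4 ==> ((2*r <= -4 ==> ((2*r <= -4 ==> ((!(2*r <= -4)) && (!(2*x > -11)))) && ((!(2*r <= -4)) ==> (!(2*x > -11))))) && ((!(2*r <= -4)) ==> (!(2*x > -11))))) && ((!(2*r <= -4)) ==> (!(2*x > -11)))))
Before d := 3*d - 9: ((!(6*d <= 21)) ==> (!(6*lim + 2*x > -3))) && (6*d <= 21 ==> ((2*r <= -4 ==> ((2*r <= -4 ==> ((2*r <= -4 ==> ((!(2*r <= -4)) && (!(2*x > -11)))) && ((!(2*r <= -4)) ==> (!(2*x > -11))))) && ((!(2*r <= -4)) ==> (!(2*x > -11))))) && ((!(2*r <= -4)) ==> (!(2*x > -11)))))
Before assert !(d + 3 < 1): (!(d < -2)) && ((!(6*d <= 21)) ==> (!(6*lim + 2*x > -3))) && (6*d <= 21 ==> ((2*r <= -4 ==> ((2*r <= -4 ==> ((2*r <= -4 ==> ((!(2*r <= -4)) && (!(2*x > -11)))) && ((!(2*r <= -4)) ==> (!(2*x > -11))))) && ((!(2*r <= -4)) ==> (!(2*x > -11))))) && ((!(2*r <= -4)) ==> (!(2*x > -11)))))
Then branch requires (!(d < -2)) && ((!(6*d <= 21)) ==> (!(6*lim + 2*x > -3))) && (6*d <= 21 ==> ((2*r <= -4 ==> ((2*r <= -4 ==> ((2*r <= -4 ==> ((!(2*r <= -4)) && (!(2*x > -11)))) && ((!(2*r <= -4)) ==> (!(2*x > -11))))) && ((!(2*r <= -4)) ==> (!(2*x > -11))))) && ((!(2*r <= -4)) ==> (!(2*x > -11))))); else branch requires (!(d < -2)) && ((!(6*d <= 21)) ==> (!(6*lim + 2*x > -3))) && (6*d <= 21 ==> ((2*r <= -4 ==> ((2*r <= -4 ==> ((2*r <= -4 ==> ((!(2*r <= -4)) && (!(2*x > -11)))) && ((!(2*r <= -4)) ==> (!(2*x > -11))))) && ((!(2*r <= -4)) ==> (!(2*x > -11))))) && ((!(2*r <= -4)) ==> (!(2*x > -11))))).
Before the if: ((4*x > 1 && d == 0) ==> ((!(d < -2)) && ((!(6*d <= 21)) ==> (!(6*lim + 2*x > -3))) && (6*d <= 21 ==> ((2*r <= -4 ==> ((2*r <= -4 ==> ((2*r <= -4 ==> ((!(2*r <= -4)) && (!(2*x > -11)))) && ((!(2*r <= -4)) ==> (!(2*x > -11))))) && ((!(2*r <= -4)) ==> (!(2*x > -11))))) && ((!(2*r <= -4)) ==> (!(2*x > -11))))))) && ((!(4*x > 1 && d == 0)) ==> ((!(d < -2)) && ((!(6*d <= 21)) ==> (!(6*lim + 2*x > -3))) && (6*d <= 21 ==> ((2*r <= -4 ==> ((2*r <= -4 ==> ((2*r <= -4 ==> ((!(2*r <= -4)) && (!(2*x > -11)))) && ((!(2*r <= -4)) ==> (!(2*x > -11))))) && ((!(2*r <= -4)) ==> (!(2*x > -11))))) && ((!(2*r <= -4)) ==> (!(2*x > -11)))))))
The weakest precondition is ((4*x > 1 && d == 0) ==> ((!(d < -2)) && ((!(6*d <= 21)) ==> (!(6*lim + 2*x > -3))) && (6*d <= 21 ==> ((2*r <= -4 ==> ((2*r <= -4 ==> ((2*r <= -4 ==> ((!(2*r <= -4)) && (!(2*x > -11)))) && ((!(2*r <= -4)) ==> (!(2*x > -11))))) && ((!(2*r <= -4)) ==> (!(2*x > -11))))) && ((!(2*r <= -4)) ==> (!(2*x > -11))))))) && ((!(4*x > 1 && d == 0)) ==> ((!(d < -2)) && ((!(6*d <= 21)) ==> (!(6*lim + 2*x > -3))) && (6*d <= 21 ==> ((2*r <= -4 ==> ((2*r <= -4 ==> ((2*r <= -4 ==> ((!(2*r <= -4)) && (!(2*x > -11)))) && ((!(2*r <= -4)) ==> (!(2*x > -11))))) && ((!(2*r <= -4)) ==> (!(2*x > -11))))) && ((!(2*r <= -4)) ==> (!(2*x > -11))))))).
Check whether ((4*x > 1 && d == 0) ==> ((!(d < -2)) && ((!(6*d <= 21)) ==> (!(2*x > 3))) && (6*d <= 21 ==> ((2*r <= -4 ==> ((2*r <= -4 ==> ((2*r <= -4 ==> ((!(2*r <= -4)) && (!(2*x > -11)))) && ((!(2*r <= -4)) ==> (!(2*x > -11))))) && ((!(2*r <= -4)) ==> (!(2*x > -11))))) && ((!(2*r <= -4)) ==> (!(2*x > -11))))))) && ((!(4*x > 1 && d == 0)) ==> ((!(d < -2)) && ((!(6*d <= 21)) ==> (!(2*x > 3))) && (6*d <= 21 ==> ((2*r <= -4 ==> ((2*r <= -4 ==> ((2*r <= -4 ==> ((!(2*r <= -4)) && (!(2*x > -11)))) && ((!(2*r <= -4)) ==> (!(2*x > -11))))) && ((!(2*r <= -4)) ==> (!(2*x > -11))))) && ((!(2*r <= -4)) ==> (!(2*x > -11))))))) && lim == 0 implies it.
Countermodel: at the initial state d = 4, lim = 0, r = -1, x = 1, the precondition holds but the weakest precondition fails.
Answer: invalid


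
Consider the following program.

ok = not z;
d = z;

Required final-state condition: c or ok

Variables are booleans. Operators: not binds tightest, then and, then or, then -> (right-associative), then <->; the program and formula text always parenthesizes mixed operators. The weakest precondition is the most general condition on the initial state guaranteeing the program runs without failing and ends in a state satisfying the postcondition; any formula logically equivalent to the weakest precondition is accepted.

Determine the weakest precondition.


Working backward. After the program, c or ok must hold.
Before d := z: c or ok
Before ok := not z: c or (not z)
Answer: WP = c or (not z)


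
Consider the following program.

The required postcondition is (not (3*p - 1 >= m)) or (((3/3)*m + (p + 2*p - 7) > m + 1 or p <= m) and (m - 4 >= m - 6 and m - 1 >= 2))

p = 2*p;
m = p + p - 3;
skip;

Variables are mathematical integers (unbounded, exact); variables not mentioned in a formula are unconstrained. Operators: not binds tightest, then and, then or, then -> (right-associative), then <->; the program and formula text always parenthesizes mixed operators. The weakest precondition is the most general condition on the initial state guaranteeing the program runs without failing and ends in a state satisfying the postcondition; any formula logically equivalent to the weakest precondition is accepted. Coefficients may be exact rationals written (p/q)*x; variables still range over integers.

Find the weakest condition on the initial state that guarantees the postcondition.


Working backward. After the program, the postcondition (not (3*p - 1 >= m)) or (((3/3)*m + (p + 2*p - 7) > m + 1 or p <= m) and (m - 4 >= m - 6 and m - 1 >= 2)) must hold; in canonical form it is (not (3*p >= m + 1)) or ((3*p > 8 or p <= m) and m >= 3).
Before skip: (not (3*p >= m + 1)) or ((3*p > 8 or p <= m) and m >= 3)
Before m := p + p - 3: (not (p >= -2)) or ((3*p > 8 or p >= 3) and 2*p >= 6)
Before p := 2*p: (not (2*p >= -2)) or ((6*p > 8 or 2*p >= 3) and 4*p >= 6)
Answer: WP = (not (2*p >= -2)) or ((6*p > 8 or 2*p >= 3) and 4*p >= 6)


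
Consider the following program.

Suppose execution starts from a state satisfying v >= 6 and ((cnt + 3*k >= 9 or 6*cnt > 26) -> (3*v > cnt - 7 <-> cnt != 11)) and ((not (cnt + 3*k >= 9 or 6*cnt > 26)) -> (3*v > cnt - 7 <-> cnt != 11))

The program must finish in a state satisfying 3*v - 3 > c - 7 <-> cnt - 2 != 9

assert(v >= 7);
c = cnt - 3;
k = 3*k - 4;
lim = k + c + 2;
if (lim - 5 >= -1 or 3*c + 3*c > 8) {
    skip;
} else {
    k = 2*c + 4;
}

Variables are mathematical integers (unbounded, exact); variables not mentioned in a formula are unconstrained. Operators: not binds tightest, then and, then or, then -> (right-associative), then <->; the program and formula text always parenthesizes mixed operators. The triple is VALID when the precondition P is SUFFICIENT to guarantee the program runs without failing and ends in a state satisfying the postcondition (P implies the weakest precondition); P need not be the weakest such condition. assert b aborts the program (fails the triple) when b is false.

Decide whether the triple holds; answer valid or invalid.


Working backward. After the program, the postcondition 3*v - 3 > c - 7 <-> cnt - 2 != 9 must hold; in canonical form it is 3*v > c - 4 <-> cnt != 11.
Then branch requires 3*v > c - 4 <-> cnt != 11; else branch requires 3*v > c - 4 <-> cnt != 11.
Before the if: ((lim >= 4 or 6*c > 8) -> (3*v > c - 4 <-> cnt != 11)) and ((not (lim >= 4 or 6*c > 8)) -> (3*v > c - 4 <-> cnt != 11))
Before lim := k + c + 2: ((c + k >= 2 or 6*c > 8) -> (3*v > c - 4 <-> cnt != 11)) and ((not (c + k >= 2 or 6*c > 8)) -> (3*v > c - 4 <-> cnt != 11))
Before k := 3*k - 4: ((c + 3*k >= 6 or 6*c > 8) -> (3*v > c - 4 <-> cnt != 11)) and ((not (c + 3*k >= 6 or 6*c > 8)) -> (3*v > c - 4 <-> cnt != 11))
Before c := cnt - 3: ((cnt + 3*k >= 9 or 6*cnt > 26) -> (3*v > cnt - 7 <-> cnt != 11)) and ((not (cnt + 3*k >= 9 or 6*cnt > 26)) -> (3*v > cnt - 7 <-> cnt != 11))
Before assert v >= 7: v >= 7 and ((cnt + 3*k >= 9 or 6*cnt > 26) -> (3*v > cnt - 7 <-> cnt != 11)) and ((not (cnt + 3*k >= 9 or 6*cnt > 26)) -> (3*v > cnt - 7 <-> cnt != 11))
The weakest precondition is v >= 7 and ((cnt + 3*k >= 9 or 6*cnt > 26) -> (3*v > cnt - 7 <-> cnt != 11)) and ((not (cnt + 3*k >= 9 or 6*cnt > 26)) -> (3*v > cnt - 7 <-> cnt != 11)).
Check whether v >= 6 and ((cnt + 3*k >= 9 or 6*cnt > 26) -> (3*v > cnt - 7 <-> cnt != 11)) and ((not (cnt + 3*k >= 9 or 6*cnt > 26)) -> (3*v > cnt - 7 <-> cnt != 11)) implies it.
Countermodel: at the initial state cnt = 0, k = 0, v = 6, the precondition holds but the weakest precondition fails.
Answer: invalid
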